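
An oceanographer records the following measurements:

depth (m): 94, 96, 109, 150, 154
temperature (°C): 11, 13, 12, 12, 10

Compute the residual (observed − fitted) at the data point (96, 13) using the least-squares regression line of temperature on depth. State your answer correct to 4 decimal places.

0.9349

n = 5, Σx = 603, Σy = 58, Σxy = 6930, Σx² = 76149
Sxx = Σx² − (Σx)²/n = 76149 − 72721.8 = 3427.2
Sxy = Σxy − (Σx)(Σy)/n = 6930 − 6994.8 = -64.8
b = Sxy/Sxx = -64.8/3427.2 = -0.018908
a = ȳ − b·x̄ = 11.6 − (-0.018908)·120.6 = 13.880252
ŷ(96) = 13.880252 + (-0.018908)·96 = 12.065126
residual = y − ŷ = 13 − 12.065126 = 0.934874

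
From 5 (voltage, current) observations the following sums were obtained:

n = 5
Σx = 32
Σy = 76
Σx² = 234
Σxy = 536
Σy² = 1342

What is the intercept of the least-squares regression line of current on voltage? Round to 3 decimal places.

Sxx = Σx² − (Σx)²/n = 234 − 204.8 = 29.2
Sxy = Σxy − (Σx)(Σy)/n = 536 − 486.4 = 49.6
b = Sxy/Sxx = 49.6/29.2 = 1.698630
a = ȳ − b·x̄ = 15.2 − 1.698630·6.4 = 4.328767

4.329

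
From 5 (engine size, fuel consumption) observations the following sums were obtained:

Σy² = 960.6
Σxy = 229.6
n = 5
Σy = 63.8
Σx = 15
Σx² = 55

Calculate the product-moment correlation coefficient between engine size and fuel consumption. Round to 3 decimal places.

Sxx = Σx² − (Σx)²/n = 55 − 45 = 10
Sxy = Σxy − (Σx)(Σy)/n = 229.6 − 191.4 = 38.2
Syy = Σy² − (Σy)²/n = 960.6 − 814.088 = 146.512
r = Sxy/√(Sxx·Syy) = 38.2/√(1465.12) = 38.2/38.276886 = 0.997991

0.998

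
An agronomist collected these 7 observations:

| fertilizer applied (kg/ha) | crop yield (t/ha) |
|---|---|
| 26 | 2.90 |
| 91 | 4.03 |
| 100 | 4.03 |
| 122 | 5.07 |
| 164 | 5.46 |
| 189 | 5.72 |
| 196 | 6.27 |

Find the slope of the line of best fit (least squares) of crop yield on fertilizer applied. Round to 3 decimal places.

n = 7, Σx = 888, Σy = 33.48, Σxy = 4669.11, Σx² = 134874
Sxx = Σx² − (Σx)²/n = 134874 − 112649.142857 = 22224.857143
Sxy = Σxy − (Σx)(Σy)/n = 4669.11 − 4247.177143 = 421.932857
b = Sxy/Sxx = 421.932857/22224.857143 = 0.018985

0.019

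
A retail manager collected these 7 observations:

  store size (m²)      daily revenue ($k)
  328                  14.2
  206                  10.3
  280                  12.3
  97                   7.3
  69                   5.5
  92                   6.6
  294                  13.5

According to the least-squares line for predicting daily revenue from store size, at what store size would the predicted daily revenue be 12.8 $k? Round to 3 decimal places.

283.355

n = 7, Σx = 1366, Σy = 69.7, Σxy = 15887.2, Σx² = 337490
Sxx = Σx² − (Σx)²/n = 337490 − 266565.142857 = 70924.857143
Sxy = Σxy − (Σx)(Σy)/n = 15887.2 − 13601.457143 = 2285.742857
b = Sxy/Sxx = 2285.742857/70924.857143 = 0.032228
a = ȳ − b·x̄ = 9.957143 − 0.032228·195.142857 = 3.668143
Set a + b·x = 12.8: x = (12.8 − 3.668143) / 0.032228 = 283.354546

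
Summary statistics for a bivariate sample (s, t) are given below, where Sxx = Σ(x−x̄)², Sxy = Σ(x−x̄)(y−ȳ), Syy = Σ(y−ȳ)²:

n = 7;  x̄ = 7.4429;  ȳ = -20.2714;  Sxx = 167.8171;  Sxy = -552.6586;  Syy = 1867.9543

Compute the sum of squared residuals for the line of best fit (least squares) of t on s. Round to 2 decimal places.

b = Sxy/Sxx = -552.6586/167.8171 = -3.293220
SSE = Syy − b·Sxy = 1867.9543 − (-3.293220)·(-552.6586) = 47.928044

47.93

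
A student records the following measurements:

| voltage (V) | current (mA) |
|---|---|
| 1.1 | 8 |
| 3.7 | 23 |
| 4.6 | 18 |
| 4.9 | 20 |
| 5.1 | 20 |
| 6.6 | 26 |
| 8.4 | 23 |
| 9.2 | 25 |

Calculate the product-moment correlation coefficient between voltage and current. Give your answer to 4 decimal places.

0.8051

n = 8, Σx = 43.6, Σy = 163, Σxy = 971.5, Σx² = 284.84, Σy² = 3547
Sxx = Σx² − (Σx)²/n = 284.84 − 237.62 = 47.22
Sxy = Σxy − (Σx)(Σy)/n = 971.5 − 888.35 = 83.15
Syy = Σy² − (Σy)²/n = 3547 − 3321.125 = 225.875
r = Sxy/√(Sxx·Syy) = 83.15/√(10665.8175) = 83.15/103.275445 = 0.805128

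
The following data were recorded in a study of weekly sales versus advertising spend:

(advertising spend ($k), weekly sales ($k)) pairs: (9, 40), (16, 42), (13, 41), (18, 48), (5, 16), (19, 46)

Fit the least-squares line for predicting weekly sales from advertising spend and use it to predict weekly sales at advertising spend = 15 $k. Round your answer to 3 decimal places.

41.917

n = 6, Σx = 80, Σy = 233, Σxy = 3383, Σx² = 1216
Sxx = Σx² − (Σx)²/n = 1216 − 1066.666667 = 149.333333
Sxy = Σxy − (Σx)(Σy)/n = 3383 − 3106.666667 = 276.333333
b = Sxy/Sxx = 276.333333/149.333333 = 1.850446
a = ȳ − b·x̄ = 38.833333 − 1.850446·13.333333 = 14.160714
ŷ(15) = a + b·15 = 14.160714 + 1.850446·15 = 41.917411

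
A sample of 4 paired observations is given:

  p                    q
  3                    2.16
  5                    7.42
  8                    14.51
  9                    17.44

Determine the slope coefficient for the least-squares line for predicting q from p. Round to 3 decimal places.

2.508

n = 4, Σx = 25, Σy = 41.53, Σxy = 316.62, Σx² = 179
Sxx = Σx² − (Σx)²/n = 179 − 156.25 = 22.75
Sxy = Σxy − (Σx)(Σy)/n = 316.62 − 259.5625 = 57.0575
b = Sxy/Sxx = 57.0575/22.75 = 2.508022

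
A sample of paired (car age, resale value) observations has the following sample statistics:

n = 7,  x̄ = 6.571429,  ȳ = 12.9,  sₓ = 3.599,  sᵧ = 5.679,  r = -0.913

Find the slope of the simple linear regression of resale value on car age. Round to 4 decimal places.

b = r · sᵧ/sₓ = -0.913 · 5.679/3.599 = -1.440658

-1.4407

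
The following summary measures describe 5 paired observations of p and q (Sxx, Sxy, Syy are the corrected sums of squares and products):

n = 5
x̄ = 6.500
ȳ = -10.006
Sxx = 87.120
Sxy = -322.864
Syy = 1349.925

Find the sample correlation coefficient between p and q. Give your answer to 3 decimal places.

-0.941

r = Sxy/√(Sxx·Syy) = -322.864/√(117605.466) = -322.864/342.936533 = -0.941469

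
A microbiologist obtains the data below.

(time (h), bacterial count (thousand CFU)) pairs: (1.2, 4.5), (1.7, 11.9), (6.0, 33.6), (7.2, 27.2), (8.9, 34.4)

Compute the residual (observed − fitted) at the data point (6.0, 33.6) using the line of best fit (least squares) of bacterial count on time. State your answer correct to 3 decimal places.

n = 5, Σx = 25, Σy = 111.6, Σxy = 729.23, Σx² = 171.38
Sxx = Σx² − (Σx)²/n = 171.38 − 125 = 46.38
Sxy = Σxy − (Σx)(Σy)/n = 729.23 − 558 = 171.23
b = Sxy/Sxx = 171.23/46.38 = 3.691893
a = ȳ − b·x̄ = 22.32 − 3.691893·5 = 3.860535
ŷ(6.0) = 3.860535 + 3.691893·6 = 26.011893
residual = y − ŷ = 33.6 − 26.011893 = 7.588107

7.588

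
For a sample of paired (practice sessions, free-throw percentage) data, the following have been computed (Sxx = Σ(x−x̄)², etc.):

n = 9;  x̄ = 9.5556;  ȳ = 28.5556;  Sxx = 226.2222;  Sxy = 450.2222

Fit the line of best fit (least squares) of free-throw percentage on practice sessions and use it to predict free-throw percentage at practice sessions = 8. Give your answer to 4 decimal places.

25.4597

b = Sxy/Sxx = 450.2222/226.2222 = 1.990177
a = ȳ − b·x̄ = 28.5556 − 1.990177·9.5556 = 9.538265
ŷ(8) = a + b·8 = 9.538265 + 1.990177·8 = 25.459681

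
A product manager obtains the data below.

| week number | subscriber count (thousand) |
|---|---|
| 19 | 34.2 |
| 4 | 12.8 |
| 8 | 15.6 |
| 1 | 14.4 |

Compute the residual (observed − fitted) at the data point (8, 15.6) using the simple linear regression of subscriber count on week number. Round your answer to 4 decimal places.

-3.6500

n = 4, Σx = 32, Σy = 77, Σxy = 840.2, Σx² = 442
Sxx = Σx² − (Σx)²/n = 442 − 256 = 186
Sxy = Σxy − (Σx)(Σy)/n = 840.2 − 616 = 224.2
b = Sxy/Sxx = 224.2/186 = 1.205376
a = ȳ − b·x̄ = 19.25 − 1.205376·8 = 9.606989
ŷ(8) = 9.606989 + 1.205376·8 = 19.25
residual = y − ŷ = 15.6 − 19.25 = -3.65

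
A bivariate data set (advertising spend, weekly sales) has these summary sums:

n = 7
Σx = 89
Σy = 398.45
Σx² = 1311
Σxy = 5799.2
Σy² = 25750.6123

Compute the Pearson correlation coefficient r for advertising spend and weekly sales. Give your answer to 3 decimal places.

0.988

Sxx = Σx² − (Σx)²/n = 1311 − 1131.571429 = 179.428571
Sxy = Σxy − (Σx)(Σy)/n = 5799.2 − 5066.007143 = 733.192857
Syy = Σy² − (Σy)²/n = 25750.6123 − 22680.343214 = 3070.269086
r = Sxy/√(Sxx·Syy) = 733.192857/√(550893.995951) = 733.192857/742.222336 = 0.987835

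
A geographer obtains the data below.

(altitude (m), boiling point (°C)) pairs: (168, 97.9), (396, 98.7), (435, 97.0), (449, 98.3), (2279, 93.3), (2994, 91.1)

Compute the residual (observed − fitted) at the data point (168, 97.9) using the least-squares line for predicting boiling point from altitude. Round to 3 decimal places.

n = 6, Σx = 6721, Σy = 576.3, Σxy = 627248.2, Σx² = 14733743
Sxx = Σx² − (Σx)²/n = 14733743 − 7528640.166667 = 7205102.833333
Sxy = Σxy − (Σx)(Σy)/n = 627248.2 − 645552.05 = -18303.85
b = Sxy/Sxx = -18303.85/7205102.833333 = -0.002540
a = ȳ − b·x̄ = 96.05 − (-0.002540)·1120.166667 = 98.895672
ŷ(168) = 98.895672 + (-0.002540)·168 = 98.468885
residual = y − ŷ = 97.9 − 98.468885 = -0.568885

-0.569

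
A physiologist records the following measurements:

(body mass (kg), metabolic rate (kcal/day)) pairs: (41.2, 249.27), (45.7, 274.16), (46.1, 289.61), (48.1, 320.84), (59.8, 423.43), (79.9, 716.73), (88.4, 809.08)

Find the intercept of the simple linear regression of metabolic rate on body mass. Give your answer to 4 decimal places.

-275.6134

n = 7, Σx = 409.2, Σy = 3083.12, Σxy = 205692.974, Σx² = 25999.36
Sxx = Σx² − (Σx)²/n = 25999.36 − 23920.662857 = 2078.697143
Sxy = Σxy − (Σx)(Σy)/n = 205692.974 − 180230.386286 = 25462.587714
b = Sxy/Sxx = 25462.587714/2078.697143 = 12.249301
a = ȳ − b·x̄ = 440.445714 − 12.249301·58.457143 = -275.613445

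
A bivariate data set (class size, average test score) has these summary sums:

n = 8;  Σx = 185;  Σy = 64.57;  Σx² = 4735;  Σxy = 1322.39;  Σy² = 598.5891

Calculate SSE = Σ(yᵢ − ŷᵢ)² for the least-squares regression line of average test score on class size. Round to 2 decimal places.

13.58

Sxx = Σx² − (Σx)²/n = 4735 − 4278.125 = 456.875
Sxy = Σxy − (Σx)(Σy)/n = 1322.39 − 1493.18125 = -170.79125
Syy = Σy² − (Σy)²/n = 598.5891 − 521.160612 = 77.428488
b = Sxy/Sxx = -170.79125/456.875 = -0.373825
SSE = Syy − b·Sxy = 77.428488 − (-0.373825)·(-170.79125) = 13.582466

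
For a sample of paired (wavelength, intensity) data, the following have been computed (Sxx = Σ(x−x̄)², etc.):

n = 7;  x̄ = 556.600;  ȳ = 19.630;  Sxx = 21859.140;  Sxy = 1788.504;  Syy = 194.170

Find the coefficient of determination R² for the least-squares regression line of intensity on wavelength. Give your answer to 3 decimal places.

0.754

R² = Sxy²/(Sxx·Syy) = (1788.504)²/(21859.14·194.17) = 0.753641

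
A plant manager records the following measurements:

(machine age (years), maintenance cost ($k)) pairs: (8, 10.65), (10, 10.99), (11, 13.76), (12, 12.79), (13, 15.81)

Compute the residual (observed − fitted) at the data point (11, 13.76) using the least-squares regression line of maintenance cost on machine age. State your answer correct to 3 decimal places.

0.767

n = 5, Σx = 54, Σy = 64, Σxy = 705.47, Σx² = 598
Sxx = Σx² − (Σx)²/n = 598 − 583.2 = 14.8
Sxy = Σxy − (Σx)(Σy)/n = 705.47 − 691.2 = 14.27
b = Sxy/Sxx = 14.27/14.8 = 0.964189
a = ȳ − b·x̄ = 12.8 − 0.964189·10.8 = 2.386757
ŷ(11) = 2.386757 + 0.964189·11 = 12.992838
residual = y − ŷ = 13.76 − 12.992838 = 0.767162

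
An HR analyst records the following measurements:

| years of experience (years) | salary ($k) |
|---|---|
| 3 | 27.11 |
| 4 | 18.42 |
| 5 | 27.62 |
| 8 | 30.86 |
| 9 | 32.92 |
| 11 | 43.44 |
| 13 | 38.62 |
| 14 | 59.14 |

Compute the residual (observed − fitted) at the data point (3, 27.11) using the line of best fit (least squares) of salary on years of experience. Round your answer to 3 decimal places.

n = 8, Σx = 67, Σy = 278.13, Σxy = 2644.13, Σx² = 681
Sxx = Σx² − (Σx)²/n = 681 − 561.125 = 119.875
Sxy = Σxy − (Σx)(Σy)/n = 2644.13 − 2329.33875 = 314.79125
b = Sxy/Sxx = 314.79125/119.875 = 2.625996
a = ȳ − b·x̄ = 34.76625 − 2.625996·8.375 = 12.773535
ŷ(3) = 12.773535 + 2.625996·3 = 20.651522
residual = y − ŷ = 27.11 − 20.651522 = 6.458478

6.458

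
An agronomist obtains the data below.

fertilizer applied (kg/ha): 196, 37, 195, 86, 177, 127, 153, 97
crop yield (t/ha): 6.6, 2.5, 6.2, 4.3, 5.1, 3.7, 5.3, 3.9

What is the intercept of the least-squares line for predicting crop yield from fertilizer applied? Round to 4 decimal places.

n = 8, Σx = 1068, Σy = 37.6, Σxy = 5526.7, Σx² = 165482
Sxx = Σx² − (Σx)²/n = 165482 − 142578 = 22904
Sxy = Σxy − (Σx)(Σy)/n = 5526.7 − 5019.6 = 507.1
b = Sxy/Sxx = 507.1/22904 = 0.022140
a = ȳ − b·x̄ = 4.7 − 0.022140·133.5 = 1.744278

1.7443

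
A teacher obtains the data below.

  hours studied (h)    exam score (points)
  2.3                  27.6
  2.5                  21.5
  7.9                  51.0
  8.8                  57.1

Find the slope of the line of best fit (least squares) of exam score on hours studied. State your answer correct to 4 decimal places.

4.9588

n = 4, Σx = 21.5, Σy = 157.2, Σxy = 1022.61, Σx² = 151.39
Sxx = Σx² − (Σx)²/n = 151.39 − 115.5625 = 35.8275
Sxy = Σxy − (Σx)(Σy)/n = 1022.61 − 844.95 = 177.66
b = Sxy/Sxx = 177.66/35.8275 = 4.958761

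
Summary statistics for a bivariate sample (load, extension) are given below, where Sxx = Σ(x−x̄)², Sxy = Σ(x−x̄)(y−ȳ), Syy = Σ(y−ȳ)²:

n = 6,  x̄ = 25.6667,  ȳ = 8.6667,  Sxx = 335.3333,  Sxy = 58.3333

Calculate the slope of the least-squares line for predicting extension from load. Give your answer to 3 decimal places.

0.174

b = Sxy/Sxx = 58.3333/335.3333 = 0.173956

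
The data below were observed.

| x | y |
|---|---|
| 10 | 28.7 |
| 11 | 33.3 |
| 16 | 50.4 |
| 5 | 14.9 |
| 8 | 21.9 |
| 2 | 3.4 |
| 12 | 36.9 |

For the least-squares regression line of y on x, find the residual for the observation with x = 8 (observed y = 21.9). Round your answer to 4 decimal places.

n = 7, Σx = 64, Σy = 189.5, Σxy = 2159, Σx² = 714
Sxx = Σx² − (Σx)²/n = 714 − 585.142857 = 128.857143
Sxy = Σxy − (Σx)(Σy)/n = 2159 − 1732.571429 = 426.428571
b = Sxy/Sxx = 426.428571/128.857143 = 3.309313
a = ȳ − b·x̄ = 27.071429 − 3.309313·9.142857 = -3.185144
ŷ(8) = -3.185144 + 3.309313·8 = 23.289357
residual = y − ŷ = 21.9 − 23.289357 = -1.389357

-1.3894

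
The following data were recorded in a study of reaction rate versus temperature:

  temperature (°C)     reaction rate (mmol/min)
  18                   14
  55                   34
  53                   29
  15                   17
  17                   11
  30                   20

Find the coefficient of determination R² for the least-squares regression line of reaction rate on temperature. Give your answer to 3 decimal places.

n = 6, Σx = 188, Σy = 125, Σxy = 4701, Σx² = 7572, Σy² = 3003
Sxx = Σx² − (Σx)²/n = 7572 − 5890.666667 = 1681.333333
Sxy = Σxy − (Σx)(Σy)/n = 4701 − 3916.666667 = 784.333333
Syy = Σy² − (Σy)²/n = 3003 − 2604.166667 = 398.833333
R² = Sxy²/(Sxx·Syy) = (784.333333)²/(1681.333333·398.833333) = 0.917394

0.917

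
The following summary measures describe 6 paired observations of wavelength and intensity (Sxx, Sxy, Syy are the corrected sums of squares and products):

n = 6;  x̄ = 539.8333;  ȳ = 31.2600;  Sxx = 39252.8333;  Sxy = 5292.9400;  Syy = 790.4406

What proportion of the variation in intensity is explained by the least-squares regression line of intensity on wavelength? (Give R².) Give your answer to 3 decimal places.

0.903

R² = Sxy²/(Sxx·Syy) = (5292.94)²/(39252.8333·790.4406) = 0.902929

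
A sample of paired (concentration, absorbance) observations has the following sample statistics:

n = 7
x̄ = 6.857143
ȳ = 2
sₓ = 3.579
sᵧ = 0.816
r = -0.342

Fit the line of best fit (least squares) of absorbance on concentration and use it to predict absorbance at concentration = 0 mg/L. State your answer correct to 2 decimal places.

2.53

b = r · sᵧ/sₓ = -0.342 · 0.816/3.579 = -0.077975
a = ȳ − b·x̄ = 2 − (-0.077975)·6.857143 = 2.534685
ŷ(0) = a + b·0 = 2.534685 + (-0.077975)·0 = 2.534685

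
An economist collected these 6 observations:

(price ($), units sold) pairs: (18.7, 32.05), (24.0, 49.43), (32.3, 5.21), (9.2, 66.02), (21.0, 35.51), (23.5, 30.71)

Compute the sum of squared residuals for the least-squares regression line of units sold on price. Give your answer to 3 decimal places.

516.270

n = 6, Σx = 128.7, Σy = 218.93, Σxy = 4028.717, Σx² = 3046.87, Σy² = 10060.3761
Sxx = Σx² − (Σx)²/n = 3046.87 − 2760.615 = 286.255
Sxy = Σxy − (Σx)(Σy)/n = 4028.717 − 4696.0485 = -667.3315
Syy = Σy² − (Σy)²/n = 10060.3761 − 7988.390817 = 2071.985283
b = Sxy/Sxx = -667.3315/286.255 = -2.331248
SSE = Syy − b·Sxy = 2071.985283 − (-2.331248)·(-667.3315) = 516.269817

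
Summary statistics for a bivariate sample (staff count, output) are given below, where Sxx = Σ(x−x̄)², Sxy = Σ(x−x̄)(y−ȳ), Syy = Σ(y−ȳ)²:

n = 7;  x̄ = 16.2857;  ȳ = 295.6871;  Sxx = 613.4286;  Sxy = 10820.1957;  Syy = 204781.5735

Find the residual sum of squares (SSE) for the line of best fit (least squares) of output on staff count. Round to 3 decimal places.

b = Sxy/Sxx = 10820.1957/613.4286 = 17.638884
SSE = Syy − b·Sxy = 204781.5735 − 17.638884·10820.1957 = 13925.400530

13925.401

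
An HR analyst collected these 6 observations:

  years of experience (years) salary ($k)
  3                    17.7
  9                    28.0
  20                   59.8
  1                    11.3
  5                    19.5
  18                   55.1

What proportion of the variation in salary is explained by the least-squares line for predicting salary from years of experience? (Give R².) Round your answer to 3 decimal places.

n = 6, Σx = 56, Σy = 191.4, Σxy = 2601.7, Σx² = 840, Σy² = 8217.28
Sxx = Σx² − (Σx)²/n = 840 − 522.666667 = 317.333333
Sxy = Σxy − (Σx)(Σy)/n = 2601.7 − 1786.4 = 815.3
Syy = Σy² − (Σy)²/n = 8217.28 − 6105.66 = 2111.62
R² = Sxy²/(Sxx·Syy) = (815.3)²/(317.333333·2111.62) = 0.991981

0.992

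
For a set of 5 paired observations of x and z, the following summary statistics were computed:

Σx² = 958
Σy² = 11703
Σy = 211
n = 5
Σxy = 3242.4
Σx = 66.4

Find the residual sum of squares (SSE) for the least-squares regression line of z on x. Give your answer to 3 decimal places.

254.688

Sxx = Σx² − (Σx)²/n = 958 − 881.792 = 76.208
Sxy = Σxy − (Σx)(Σy)/n = 3242.4 − 2802.08 = 440.32
Syy = Σy² − (Σy)²/n = 11703 − 8904.2 = 2798.8
b = Sxy/Sxx = 440.32/76.208 = 5.777871
SSE = Syy − b·Sxy = 2798.8 − 5.777871·440.32 = 254.687802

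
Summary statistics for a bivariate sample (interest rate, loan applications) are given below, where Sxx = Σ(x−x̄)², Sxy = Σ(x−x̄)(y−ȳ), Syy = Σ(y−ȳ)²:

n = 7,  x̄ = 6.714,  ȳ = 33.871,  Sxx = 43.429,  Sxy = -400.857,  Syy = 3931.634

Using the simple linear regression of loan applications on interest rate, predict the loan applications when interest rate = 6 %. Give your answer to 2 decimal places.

40.46

b = Sxy/Sxx = -400.857/43.429 = -9.230169
a = ȳ − b·x̄ = 33.871 − (-9.230169)·6.714 = 95.842353
ŷ(6) = a + b·6 = 95.842353 + (-9.230169)·6 = 40.461341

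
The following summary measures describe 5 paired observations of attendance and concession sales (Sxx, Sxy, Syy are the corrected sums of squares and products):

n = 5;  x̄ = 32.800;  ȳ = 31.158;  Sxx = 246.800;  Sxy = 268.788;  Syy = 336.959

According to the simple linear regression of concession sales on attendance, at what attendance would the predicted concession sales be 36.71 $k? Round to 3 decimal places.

37.898

b = Sxy/Sxx = 268.788/246.8 = 1.089092
a = ȳ − b·x̄ = 31.158 − 1.089092·32.8 = -4.564230
Set a + b·x = 36.71: x = (36.71 − (-4.564230)) / 1.089092 = 37.897823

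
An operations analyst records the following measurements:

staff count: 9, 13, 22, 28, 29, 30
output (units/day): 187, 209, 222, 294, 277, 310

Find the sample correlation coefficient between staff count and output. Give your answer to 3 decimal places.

n = 6, Σx = 131, Σy = 1499, Σxy = 34849, Σx² = 3259, Σy² = 387199
Sxx = Σx² − (Σx)²/n = 3259 − 2860.166667 = 398.833333
Sxy = Σxy − (Σx)(Σy)/n = 34849 − 32728.166667 = 2120.833333
Syy = Σy² − (Σy)²/n = 387199 − 374500.166667 = 12698.833333
r = Sxy/√(Sxx·Syy) = 2120.833333/√(5064718.027778) = 2120.833333/2250.492841 = 0.942386

0.942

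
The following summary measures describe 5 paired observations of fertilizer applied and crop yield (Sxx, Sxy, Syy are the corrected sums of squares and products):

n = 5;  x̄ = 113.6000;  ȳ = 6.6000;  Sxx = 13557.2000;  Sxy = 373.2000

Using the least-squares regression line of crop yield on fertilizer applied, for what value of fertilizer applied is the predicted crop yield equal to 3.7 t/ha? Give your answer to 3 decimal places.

b = Sxy/Sxx = 373.2/13557.2 = 0.027528
a = ȳ − b·x̄ = 6.6 − 0.027528·113.6 = 3.472841
Set a + b·x = 3.7: x = (3.7 − 3.472841) / 0.027528 = 8.251983

8.252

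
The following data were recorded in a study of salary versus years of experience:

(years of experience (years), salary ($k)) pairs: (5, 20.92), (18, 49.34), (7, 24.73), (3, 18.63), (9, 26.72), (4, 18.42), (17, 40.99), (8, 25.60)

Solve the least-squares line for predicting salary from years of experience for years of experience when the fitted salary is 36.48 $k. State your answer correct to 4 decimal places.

13.1847

n = 8, Σx = 71, Σy = 225.35, Σxy = 2437.51, Σx² = 857
Sxx = Σx² − (Σx)²/n = 857 − 630.125 = 226.875
Sxy = Σxy − (Σx)(Σy)/n = 2437.51 − 1999.98125 = 437.52875
b = Sxy/Sxx = 437.52875/226.875 = 1.928501
a = ȳ − b·x̄ = 28.16875 − 1.928501·8.875 = 11.053300
Set a + b·x = 36.48: x = (36.48 − 11.053300) / 1.928501 = 13.184694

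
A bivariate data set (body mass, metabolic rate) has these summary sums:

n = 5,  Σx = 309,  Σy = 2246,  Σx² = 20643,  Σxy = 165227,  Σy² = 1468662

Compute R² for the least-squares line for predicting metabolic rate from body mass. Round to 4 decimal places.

Sxx = Σx² − (Σx)²/n = 20643 − 19096.2 = 1546.8
Sxy = Σxy − (Σx)(Σy)/n = 165227 − 138802.8 = 26424.2
Syy = Σy² − (Σy)²/n = 1468662 − 1008903.2 = 459758.8
R² = Sxy²/(Sxx·Syy) = (26424.2)²/(1546.8·459758.8) = 0.981837

0.9818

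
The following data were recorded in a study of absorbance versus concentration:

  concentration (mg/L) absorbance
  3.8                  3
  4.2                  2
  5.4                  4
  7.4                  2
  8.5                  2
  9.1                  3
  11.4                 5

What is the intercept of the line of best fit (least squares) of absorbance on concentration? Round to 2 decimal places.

n = 7, Σx = 49.8, Σy = 21, Σxy = 157.5, Σx² = 401.02
Sxx = Σx² − (Σx)²/n = 401.02 − 354.291429 = 46.728571
Sxy = Σxy − (Σx)(Σy)/n = 157.5 − 149.4 = 8.1
b = Sxy/Sxx = 8.1/46.728571 = 0.173341
a = ȳ − b·x̄ = 3 − 0.173341·7.114286 = 1.766799

1.77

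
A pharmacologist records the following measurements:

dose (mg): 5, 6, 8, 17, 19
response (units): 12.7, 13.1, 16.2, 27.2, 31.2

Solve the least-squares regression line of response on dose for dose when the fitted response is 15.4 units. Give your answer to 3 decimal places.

n = 5, Σx = 55, Σy = 100.4, Σxy = 1326.9, Σx² = 775
Sxx = Σx² − (Σx)²/n = 775 − 605 = 170
Sxy = Σxy − (Σx)(Σy)/n = 1326.9 − 1104.4 = 222.5
b = Sxy/Sxx = 222.5/170 = 1.308824
a = ȳ − b·x̄ = 20.08 − 1.308824·11 = 5.682941
Set a + b·x = 15.4: x = (15.4 − 5.682941) / 1.308824 = 7.424270

7.424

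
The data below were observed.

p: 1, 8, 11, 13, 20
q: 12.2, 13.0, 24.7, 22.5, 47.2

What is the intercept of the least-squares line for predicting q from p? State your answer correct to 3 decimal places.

4.353

n = 5, Σx = 53, Σy = 119.6, Σxy = 1624.4, Σx² = 755
Sxx = Σx² − (Σx)²/n = 755 − 561.8 = 193.2
Sxy = Σxy − (Σx)(Σy)/n = 1624.4 − 1267.76 = 356.64
b = Sxy/Sxx = 356.64/193.2 = 1.845963
a = ȳ − b·x̄ = 23.92 − 1.845963·10.6 = 4.352795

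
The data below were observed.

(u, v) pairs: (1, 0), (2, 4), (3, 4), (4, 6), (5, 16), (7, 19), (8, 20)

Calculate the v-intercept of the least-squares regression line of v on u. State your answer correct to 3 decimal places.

n = 7, Σx = 30, Σy = 69, Σxy = 417, Σx² = 168
Sxx = Σx² − (Σx)²/n = 168 − 128.571429 = 39.428571
Sxy = Σxy − (Σx)(Σy)/n = 417 − 295.714286 = 121.285714
b = Sxy/Sxx = 121.285714/39.428571 = 3.076087
a = ȳ − b·x̄ = 9.857143 − 3.076087·4.285714 = -3.326087

-3.326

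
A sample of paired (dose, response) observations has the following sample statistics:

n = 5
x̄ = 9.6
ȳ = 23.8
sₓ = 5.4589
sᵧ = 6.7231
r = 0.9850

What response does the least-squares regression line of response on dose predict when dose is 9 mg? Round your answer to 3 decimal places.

b = r · sᵧ/sₓ = 0.985 · 6.7231/5.4589 = 1.213111
a = ȳ − b·x̄ = 23.8 − 1.213111·9.6 = 12.154131
ŷ(9) = a + b·9 = 12.154131 + 1.213111·9 = 23.072133

23.072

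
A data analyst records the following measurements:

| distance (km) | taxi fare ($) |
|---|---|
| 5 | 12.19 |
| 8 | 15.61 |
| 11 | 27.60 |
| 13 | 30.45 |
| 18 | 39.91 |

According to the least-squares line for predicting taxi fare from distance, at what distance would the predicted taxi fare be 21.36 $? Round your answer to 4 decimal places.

n = 5, Σx = 55, Σy = 125.76, Σxy = 1603.66, Σx² = 703
Sxx = Σx² − (Σx)²/n = 703 − 605 = 98
Sxy = Σxy − (Σx)(Σy)/n = 1603.66 − 1383.36 = 220.3
b = Sxy/Sxx = 220.3/98 = 2.247959
a = ȳ − b·x̄ = 25.152 − 2.247959·11 = 0.424449
Set a + b·x = 21.36: x = (21.36 − 0.424449) / 2.247959 = 9.313137

9.3131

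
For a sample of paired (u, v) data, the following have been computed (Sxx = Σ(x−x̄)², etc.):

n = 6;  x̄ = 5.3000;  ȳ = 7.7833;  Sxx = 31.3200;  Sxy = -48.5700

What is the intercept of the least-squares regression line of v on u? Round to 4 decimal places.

b = Sxy/Sxx = -48.57/31.32 = -1.550766
a = ȳ − b·x̄ = 7.7833 − (-1.550766)·5.3 = 16.002361

16.0024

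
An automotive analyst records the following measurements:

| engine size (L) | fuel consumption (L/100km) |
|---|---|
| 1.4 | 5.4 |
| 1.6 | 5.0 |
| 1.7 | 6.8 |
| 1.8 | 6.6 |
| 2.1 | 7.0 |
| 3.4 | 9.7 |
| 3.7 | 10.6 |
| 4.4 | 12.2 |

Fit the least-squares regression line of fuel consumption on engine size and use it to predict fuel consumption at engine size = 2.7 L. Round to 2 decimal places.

n = 8, Σx = 20.1, Σy = 63.3, Σxy = 179.58, Σx² = 59.67
Sxx = Σx² − (Σx)²/n = 59.67 − 50.50125 = 9.16875
Sxy = Σxy − (Σx)(Σy)/n = 179.58 − 159.04125 = 20.53875
b = Sxy/Sxx = 20.53875/9.16875 = 2.240082
a = ȳ − b·x̄ = 7.9125 − 2.240082·2.5125 = 2.284294
ŷ(2.7) = a + b·2.7 = 2.284294 + 2.240082·2.7 = 8.332515

8.33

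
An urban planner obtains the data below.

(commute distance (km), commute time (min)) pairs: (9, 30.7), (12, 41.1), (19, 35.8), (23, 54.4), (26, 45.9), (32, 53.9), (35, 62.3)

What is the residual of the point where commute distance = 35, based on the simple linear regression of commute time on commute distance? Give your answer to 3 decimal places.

n = 7, Σx = 156, Σy = 324.1, Σxy = 7799.6, Σx² = 4040
Sxx = Σx² − (Σx)²/n = 4040 − 3476.571429 = 563.428571
Sxy = Σxy − (Σx)(Σy)/n = 7799.6 − 7222.8 = 576.8
b = Sxy/Sxx = 576.8/563.428571 = 1.023732
a = ȳ − b·x̄ = 46.3 − 1.023732·22.285714 = 23.485396
ŷ(35) = 23.485396 + 1.023732·35 = 59.316024
residual = y − ŷ = 62.3 − 59.316024 = 2.983976

2.984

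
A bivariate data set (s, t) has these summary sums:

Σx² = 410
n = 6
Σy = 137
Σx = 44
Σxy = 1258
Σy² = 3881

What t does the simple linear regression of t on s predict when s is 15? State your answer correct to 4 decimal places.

45.0725

Sxx = Σx² − (Σx)²/n = 410 − 322.666667 = 87.333333
Sxy = Σxy − (Σx)(Σy)/n = 1258 − 1004.666667 = 253.333333
b = Sxy/Sxx = 253.333333/87.333333 = 2.900763
a = ȳ − b·x̄ = 22.833333 − 2.900763·7.333333 = 1.561069
ŷ(15) = a + b·15 = 1.561069 + 2.900763·15 = 45.072519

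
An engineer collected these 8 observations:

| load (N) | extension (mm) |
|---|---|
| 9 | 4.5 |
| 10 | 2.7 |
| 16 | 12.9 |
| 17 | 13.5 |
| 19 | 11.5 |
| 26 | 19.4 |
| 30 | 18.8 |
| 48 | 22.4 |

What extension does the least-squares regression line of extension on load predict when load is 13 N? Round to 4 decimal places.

8.9007

n = 8, Σx = 175, Σy = 105.7, Σxy = 2865.5, Σx² = 4967
Sxx = Σx² − (Σx)²/n = 4967 − 3828.125 = 1138.875
Sxy = Σxy − (Σx)(Σy)/n = 2865.5 − 2312.1875 = 553.3125
b = Sxy/Sxx = 553.3125/1138.875 = 0.485841
a = ȳ − b·x̄ = 13.2125 − 0.485841·21.875 = 2.584722
ŷ(13) = a + b·13 = 2.584722 + 0.485841·13 = 8.900659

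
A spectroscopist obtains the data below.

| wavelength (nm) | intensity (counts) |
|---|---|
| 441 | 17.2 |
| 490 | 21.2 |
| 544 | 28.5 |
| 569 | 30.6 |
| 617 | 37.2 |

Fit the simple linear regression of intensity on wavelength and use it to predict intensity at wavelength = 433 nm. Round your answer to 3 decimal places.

15.566

n = 5, Σx = 2661, Σy = 134.7, Σxy = 73841, Σx² = 1434967
Sxx = Σx² − (Σx)²/n = 1434967 − 1416184.2 = 18782.8
Sxy = Σxy − (Σx)(Σy)/n = 73841 − 71687.34 = 2153.66
b = Sxy/Sxx = 2153.66/18782.8 = 0.114661
a = ȳ − b·x̄ = 26.94 − 0.114661·532.2 = -34.082736
ŷ(433) = a + b·433 = -34.082736 + 0.114661·433 = 15.565600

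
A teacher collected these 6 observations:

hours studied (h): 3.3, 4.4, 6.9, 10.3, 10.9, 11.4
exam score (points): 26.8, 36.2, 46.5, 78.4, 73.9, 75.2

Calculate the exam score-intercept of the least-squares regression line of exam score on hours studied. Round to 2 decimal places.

n = 6, Σx = 47.2, Σy = 337, Σxy = 3038.88, Σx² = 432.72
Sxx = Σx² − (Σx)²/n = 432.72 − 371.306667 = 61.413333
Sxy = Σxy − (Σx)(Σy)/n = 3038.88 − 2651.066667 = 387.813333
b = Sxy/Sxx = 387.813333/61.413333 = 6.314807
a = ȳ − b·x̄ = 56.166667 − 6.314807·7.866667 = 6.490187

6.49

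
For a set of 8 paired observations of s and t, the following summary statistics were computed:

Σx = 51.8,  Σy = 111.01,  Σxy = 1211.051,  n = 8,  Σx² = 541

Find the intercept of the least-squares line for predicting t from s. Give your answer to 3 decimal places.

Sxx = Σx² − (Σx)²/n = 541 − 335.405 = 205.595
Sxy = Σxy − (Σx)(Σy)/n = 1211.051 − 718.78975 = 492.26125
b = Sxy/Sxx = 492.26125/205.595 = 2.394325
a = ȳ − b·x̄ = 13.87625 − 2.394325·6.475 = -1.627004

-1.627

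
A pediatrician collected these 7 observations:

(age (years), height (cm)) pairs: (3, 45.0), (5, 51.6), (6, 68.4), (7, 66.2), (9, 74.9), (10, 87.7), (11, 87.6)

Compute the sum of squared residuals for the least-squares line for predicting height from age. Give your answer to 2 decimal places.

96.43

n = 7, Σx = 51, Σy = 481.4, Σxy = 3781.5, Σx² = 421, Σy² = 34723.62
Sxx = Σx² − (Σx)²/n = 421 − 371.571429 = 49.428571
Sxy = Σxy − (Σx)(Σy)/n = 3781.5 − 3507.342857 = 274.157143
Syy = Σy² − (Σy)²/n = 34723.62 − 33106.565714 = 1617.054286
b = Sxy/Sxx = 274.157143/49.428571 = 5.546532
SSE = Syy − b·Sxy = 1617.054286 − 5.546532·274.157143 = 96.432977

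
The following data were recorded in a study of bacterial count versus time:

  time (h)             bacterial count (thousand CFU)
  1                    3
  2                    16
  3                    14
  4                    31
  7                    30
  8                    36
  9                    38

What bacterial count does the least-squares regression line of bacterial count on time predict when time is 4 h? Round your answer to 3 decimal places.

20.723

n = 7, Σx = 34, Σy = 168, Σxy = 1041, Σx² = 224
Sxx = Σx² − (Σx)²/n = 224 − 165.142857 = 58.857143
Sxy = Σxy − (Σx)(Σy)/n = 1041 − 816 = 225
b = Sxy/Sxx = 225/58.857143 = 3.822816
a = ȳ − b·x̄ = 24 − 3.822816·4.857143 = 5.432039
ŷ(4) = a + b·4 = 5.432039 + 3.822816·4 = 20.723301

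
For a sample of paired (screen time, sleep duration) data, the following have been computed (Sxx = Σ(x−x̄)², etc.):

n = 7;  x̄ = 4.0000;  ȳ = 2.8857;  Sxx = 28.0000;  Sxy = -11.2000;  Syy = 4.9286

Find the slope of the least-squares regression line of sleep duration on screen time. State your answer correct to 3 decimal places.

b = Sxy/Sxx = -11.2/28 = -0.4

-0.400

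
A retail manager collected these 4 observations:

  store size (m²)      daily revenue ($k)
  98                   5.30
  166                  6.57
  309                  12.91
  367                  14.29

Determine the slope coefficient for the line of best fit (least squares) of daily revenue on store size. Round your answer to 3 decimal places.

n = 4, Σx = 940, Σy = 39.07, Σxy = 10843.64, Σx² = 267330
Sxx = Σx² − (Σx)²/n = 267330 − 220900 = 46430
Sxy = Σxy − (Σx)(Σy)/n = 10843.64 − 9181.45 = 1662.19
b = Sxy/Sxx = 1662.19/46430 = 0.035800

0.036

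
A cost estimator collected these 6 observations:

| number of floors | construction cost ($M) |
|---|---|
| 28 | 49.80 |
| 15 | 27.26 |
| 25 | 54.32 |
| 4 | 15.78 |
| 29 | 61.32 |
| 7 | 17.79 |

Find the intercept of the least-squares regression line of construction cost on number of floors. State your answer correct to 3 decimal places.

5.868

n = 6, Σx = 108, Σy = 226.27, Σxy = 5127.23, Σx² = 2540
Sxx = Σx² − (Σx)²/n = 2540 − 1944 = 596
Sxy = Σxy − (Σx)(Σy)/n = 5127.23 − 4072.86 = 1054.37
b = Sxy/Sxx = 1054.37/596 = 1.769077
a = ȳ − b·x̄ = 37.711667 − 1.769077·18 = 5.868277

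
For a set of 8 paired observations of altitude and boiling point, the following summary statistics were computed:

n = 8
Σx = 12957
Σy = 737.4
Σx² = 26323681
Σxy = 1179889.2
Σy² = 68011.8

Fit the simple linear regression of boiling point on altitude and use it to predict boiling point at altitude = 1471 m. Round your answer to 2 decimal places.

Sxx = Σx² − (Σx)²/n = 26323681 − 20985481.125 = 5338199.875
Sxy = Σxy − (Σx)(Σy)/n = 1179889.2 − 1194311.475 = -14422.275
b = Sxy/Sxx = -14422.275/5338199.875 = -0.002702
a = ȳ − b·x̄ = 92.175 − (-0.002702)·1619.625 = 96.550759
ŷ(1471) = a + b·1471 = 96.550759 + (-0.002702)·1471 = 92.576542

92.58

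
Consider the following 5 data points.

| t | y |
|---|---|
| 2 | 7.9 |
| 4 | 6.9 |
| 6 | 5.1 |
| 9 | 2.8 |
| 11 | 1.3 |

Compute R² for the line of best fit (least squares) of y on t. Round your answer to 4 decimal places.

n = 5, Σx = 32, Σy = 24, Σxy = 113.5, Σx² = 258, Σy² = 145.56
Sxx = Σx² − (Σx)²/n = 258 − 204.8 = 53.2
Sxy = Σxy − (Σx)(Σy)/n = 113.5 − 153.6 = -40.1
Syy = Σy² − (Σy)²/n = 145.56 − 115.2 = 30.36
R² = Sxy²/(Sxx·Syy) = (-40.1)²/(53.2·30.36) = 0.995578

0.9956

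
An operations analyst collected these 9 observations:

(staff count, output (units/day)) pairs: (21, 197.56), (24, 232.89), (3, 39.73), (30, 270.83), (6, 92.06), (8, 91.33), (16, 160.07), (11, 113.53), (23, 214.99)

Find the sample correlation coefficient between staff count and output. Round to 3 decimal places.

n = 9, Σx = 142, Σy = 1412.99, Σxy = 28019.93, Σx² = 2932, Σy² = 269743.4459
Sxx = Σx² − (Σx)²/n = 2932 − 2240.444444 = 691.555556
Sxy = Σxy − (Σx)(Σy)/n = 28019.93 − 22293.842222 = 5726.087778
Syy = Σy² − (Σy)²/n = 269743.4459 − 221837.860011 = 47905.585889
r = Sxy/√(Sxx·Syy) = 5726.087778/√(33129374.063605) = 5726.087778/5755.812198 = 0.994836

0.995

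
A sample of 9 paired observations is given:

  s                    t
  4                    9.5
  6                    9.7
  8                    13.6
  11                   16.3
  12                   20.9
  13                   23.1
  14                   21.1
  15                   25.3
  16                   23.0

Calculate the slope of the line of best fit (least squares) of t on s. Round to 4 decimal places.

1.3826

n = 9, Σx = 99, Σy = 162.5, Σxy = 1978.3, Σx² = 1227
Sxx = Σx² − (Σx)²/n = 1227 − 1089 = 138
Sxy = Σxy − (Σx)(Σy)/n = 1978.3 − 1787.5 = 190.8
b = Sxy/Sxx = 190.8/138 = 1.382609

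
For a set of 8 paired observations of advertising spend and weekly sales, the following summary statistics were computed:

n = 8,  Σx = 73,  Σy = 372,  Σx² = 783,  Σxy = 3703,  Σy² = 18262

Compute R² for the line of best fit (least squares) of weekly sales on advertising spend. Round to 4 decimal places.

Sxx = Σx² − (Σx)²/n = 783 − 666.125 = 116.875
Sxy = Σxy − (Σx)(Σy)/n = 3703 − 3394.5 = 308.5
Syy = Σy² − (Σy)²/n = 18262 − 17298 = 964
R² = Sxy²/(Sxx·Syy) = (308.5)²/(116.875·964) = 0.844718

0.8447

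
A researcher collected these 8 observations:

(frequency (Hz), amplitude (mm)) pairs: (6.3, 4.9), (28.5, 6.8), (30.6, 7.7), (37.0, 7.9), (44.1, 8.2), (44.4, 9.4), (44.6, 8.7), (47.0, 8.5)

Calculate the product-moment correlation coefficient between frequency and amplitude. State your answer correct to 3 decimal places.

0.956

n = 8, Σx = 282.5, Σy = 62.1, Σxy = 2319.09, Σx² = 11271.63, Σy² = 495.49
Sxx = Σx² − (Σx)²/n = 11271.63 − 9975.78125 = 1295.84875
Sxy = Σxy − (Σx)(Σy)/n = 2319.09 − 2192.90625 = 126.18375
Syy = Σy² − (Σy)²/n = 495.49 − 482.05125 = 13.43875
r = Sxy/√(Sxx·Syy) = 126.18375/√(17414.587389) = 126.18375/131.964341 = 0.956196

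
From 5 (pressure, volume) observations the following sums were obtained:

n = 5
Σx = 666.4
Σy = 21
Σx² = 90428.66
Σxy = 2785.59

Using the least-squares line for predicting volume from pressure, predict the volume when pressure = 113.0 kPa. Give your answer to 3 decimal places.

4.367

Sxx = Σx² − (Σx)²/n = 90428.66 − 88817.792 = 1610.868
Sxy = Σxy − (Σx)(Σy)/n = 2785.59 − 2798.88 = -13.29
b = Sxy/Sxx = -13.29/1610.868 = -0.008250
a = ȳ − b·x̄ = 4.2 − (-0.008250)·133.28 = 5.299588
ŷ(113.0) = a + b·113.0 = 5.299588 + (-0.008250)·113 = 4.367314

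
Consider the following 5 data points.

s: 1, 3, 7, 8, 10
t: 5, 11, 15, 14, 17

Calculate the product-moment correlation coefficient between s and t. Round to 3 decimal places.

0.946

n = 5, Σx = 29, Σy = 62, Σxy = 425, Σx² = 223, Σy² = 856
Sxx = Σx² − (Σx)²/n = 223 − 168.2 = 54.8
Sxy = Σxy − (Σx)(Σy)/n = 425 − 359.6 = 65.4
Syy = Σy² − (Σy)²/n = 856 − 768.8 = 87.2
r = Sxy/√(Sxx·Syy) = 65.4/√(4778.56) = 65.4/69.127129 = 0.946083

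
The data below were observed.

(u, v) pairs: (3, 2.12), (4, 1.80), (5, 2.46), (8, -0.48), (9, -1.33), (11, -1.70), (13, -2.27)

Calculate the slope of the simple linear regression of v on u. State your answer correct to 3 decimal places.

n = 7, Σx = 53, Σy = 0.6, Σxy = -38.16, Σx² = 485
Sxx = Σx² − (Σx)²/n = 485 − 401.285714 = 83.714286
Sxy = Σxy − (Σx)(Σy)/n = -38.16 − 4.542857 = -42.702857
b = Sxy/Sxx = -42.702857/83.714286 = -0.510102

-0.510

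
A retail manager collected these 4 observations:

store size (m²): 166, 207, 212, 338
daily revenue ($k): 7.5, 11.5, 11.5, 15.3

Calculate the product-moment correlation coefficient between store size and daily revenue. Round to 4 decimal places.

n = 4, Σx = 923, Σy = 45.8, Σxy = 11234.9, Σx² = 229593, Σy² = 554.84
Sxx = Σx² − (Σx)²/n = 229593 − 212982.25 = 16610.75
Sxy = Σxy − (Σx)(Σy)/n = 11234.9 − 10568.35 = 666.55
Syy = Σy² − (Σy)²/n = 554.84 − 524.41 = 30.43
r = Sxy/√(Sxx·Syy) = 666.55/√(505465.1225) = 666.55/710.960704 = 0.937534

0.9375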